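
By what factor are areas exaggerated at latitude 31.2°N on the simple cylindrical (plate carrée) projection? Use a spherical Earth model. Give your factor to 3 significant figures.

Plate carrée maps x = Rλ, y = Rφ. The meridian scale is h = 1 and the parallel scale is k = 1/cos φ = sec φ.
Areal scale = h·k = 1 × sec φ; at 31.2°, h = 1.000, k = 1.169, so h·k = 1.169.

1.17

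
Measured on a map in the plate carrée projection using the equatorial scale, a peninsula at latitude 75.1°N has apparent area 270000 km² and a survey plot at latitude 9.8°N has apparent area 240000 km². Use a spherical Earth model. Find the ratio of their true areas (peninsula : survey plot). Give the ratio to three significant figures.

0.294

On the plate carrée, areal scale = h·k = 1 × sec φ, so true area = apparent × cos φ.
True area of peninsula: 270000 × cos(75.1°) = 270000 × 0.2571 = 69430 km².
True area of survey plot: 240000 × cos(9.8°) = 240000 × 0.9854 = 236500 km².
Ratio = 69430 / 236500 ≈ 0.294.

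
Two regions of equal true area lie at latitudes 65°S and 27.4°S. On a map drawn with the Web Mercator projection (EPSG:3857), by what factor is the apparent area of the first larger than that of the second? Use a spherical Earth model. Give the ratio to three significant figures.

Mercator is conformal with k = sec φ, so areal scale = k² = sec²φ.
At 65°: sec²(65°) = 1/0.4226² = 5.599.
At 27.4°: sec²(27.4°) = 1/0.8878² = 1.269.
Ratio = 5.599/1.269 = cos²(27.4°)/cos²(65°) ≈ 4.41.

4.41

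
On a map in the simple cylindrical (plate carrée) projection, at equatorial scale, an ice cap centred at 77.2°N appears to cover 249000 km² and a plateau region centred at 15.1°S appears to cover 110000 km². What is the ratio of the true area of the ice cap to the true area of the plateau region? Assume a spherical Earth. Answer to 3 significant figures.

On the plate carrée, areal scale = h·k = 1 × sec φ, so true area = apparent × cos φ.
True area of ice cap: 249000 × cos(77.2°) = 249000 × 0.2215 = 55170 km².
True area of plateau region: 110000 × cos(15.1°) = 110000 × 0.9655 = 106200 km².
Ratio = 55170 / 106200 ≈ 0.519.

0.519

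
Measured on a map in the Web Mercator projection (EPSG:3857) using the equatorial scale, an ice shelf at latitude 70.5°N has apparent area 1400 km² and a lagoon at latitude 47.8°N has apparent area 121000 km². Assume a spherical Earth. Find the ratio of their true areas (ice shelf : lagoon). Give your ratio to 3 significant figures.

0.00286

On Mercator the areal scale is sec²φ, so true area = apparent × cos²φ.
True area of ice shelf: 1400 × cos²(70.5°) = 1400 × 0.1114 = 156.0 km².
True area of lagoon: 121000 × cos²(47.8°) = 121000 × 0.4512 = 54600 km².
Ratio = 156.0 / 54600 ≈ 0.00286.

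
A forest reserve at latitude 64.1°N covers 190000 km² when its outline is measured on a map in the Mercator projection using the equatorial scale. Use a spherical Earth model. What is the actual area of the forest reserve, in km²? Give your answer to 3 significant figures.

36300 km²

The Mercator projection is conformal; its linear scale factor is the same in every direction and equals sec φ = 1/cos φ.
Areal scale = k² = sec²φ = 1/cos²(64.1°) = 1/0.4368² = 5.241.
True area = apparent / (areal scale) = 190000 / 5.241 ≈ 36300 km².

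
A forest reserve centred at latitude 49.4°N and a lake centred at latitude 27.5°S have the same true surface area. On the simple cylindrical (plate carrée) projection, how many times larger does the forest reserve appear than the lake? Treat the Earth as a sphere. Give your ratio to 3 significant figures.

In the plate carrée (x = Rλ, y = Rφ), meridians are true-scale (h = 1) and parallels are stretched by k = sec φ.
Areal scale at 49.4°: h·k = 1.000 × 1.537 = 1.537.
Areal scale at 27.5°: h·k = 1.000 × 1.127 = 1.127.
Ratio = 1.537/1.127 ≈ 1.36.

1.36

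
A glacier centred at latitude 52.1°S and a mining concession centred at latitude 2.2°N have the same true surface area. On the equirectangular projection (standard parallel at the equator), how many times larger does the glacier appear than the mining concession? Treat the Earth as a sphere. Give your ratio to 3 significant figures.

For the equirectangular projection with φ₀ = 0 (plate carrée), h = 1 along meridians and k = sec φ along parallels.
Areal scale at 52.1°: h·k = 1.000 × 1.628 = 1.628.
Areal scale at 2.2°: h·k = 1.000 × 1.001 = 1.001.
Ratio = 1.628/1.001 ≈ 1.63.

1.63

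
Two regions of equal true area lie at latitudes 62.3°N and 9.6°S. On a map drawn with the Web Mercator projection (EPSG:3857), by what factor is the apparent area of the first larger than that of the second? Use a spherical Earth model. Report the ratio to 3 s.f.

Mercator areal scale is sec²φ.
At 62.3°: sec²(62.3°) = 1/0.4648² = 4.628.
At 9.6°: sec²(9.6°) = 1/0.9860² = 1.029.
Ratio = 4.628/1.029 = cos²(9.6°)/cos²(62.3°) ≈ 4.50.

4.50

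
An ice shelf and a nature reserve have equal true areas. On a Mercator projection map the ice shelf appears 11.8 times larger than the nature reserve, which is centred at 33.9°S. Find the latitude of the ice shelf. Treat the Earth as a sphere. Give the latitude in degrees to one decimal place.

76.0°

Mercator areal scale is sec²φ, so apparent-area ratio = sec²φ₁ / sec²φ₂ = cos²φ₂ / cos²φ₁.
cos²φ₂ / cos²φ₁ = 11.8  ⇒  cos φ₁ = cos 33.9° / √11.8 = 0.8300/3.435 = 0.2416.
φ₁ = arccos(0.2416) ≈ 76.0°.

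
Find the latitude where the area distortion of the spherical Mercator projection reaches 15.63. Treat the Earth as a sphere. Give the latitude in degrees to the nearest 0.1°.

75.3°

Mercator areal scale is sec²φ.
sec²φ = 15.63  ⇒  cos²φ = 0.06398  ⇒  cos φ = 0.2529.
φ = arccos(0.2529) ≈ 75.3°.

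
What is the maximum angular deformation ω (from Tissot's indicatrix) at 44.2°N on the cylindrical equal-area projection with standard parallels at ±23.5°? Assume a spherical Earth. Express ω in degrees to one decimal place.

Cylindrical equal-area (φ₀ = 23.5°): h = cos φ / cos 23.5° along meridians, k = cos 23.5° / cos φ along parallels; h·k = 1.
At 44.2°: h = 0.7817, k = 1.279; principal scales a = 1.279, b = 0.7817.
sin(ω/2) = (a − b)/(a + b) = 0.4974/2.061 = 0.2414, so ω = 2 arcsin(0.2414) ≈ 27.9°.

27.9°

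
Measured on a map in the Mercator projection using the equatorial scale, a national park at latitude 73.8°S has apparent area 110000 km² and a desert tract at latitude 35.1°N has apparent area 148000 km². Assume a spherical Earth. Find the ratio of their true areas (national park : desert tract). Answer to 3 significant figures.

Mercator's areal exaggeration is sec²φ; hence true area = (apparent area) · cos²φ.
True area of national park: 110000 × cos²(73.8°) = 110000 × 0.07784 = 8562 km².
True area of desert tract: 148000 × cos²(35.1°) = 148000 × 0.6694 = 99070 km².
Ratio = 8562 / 99070 ≈ 0.0864.

0.0864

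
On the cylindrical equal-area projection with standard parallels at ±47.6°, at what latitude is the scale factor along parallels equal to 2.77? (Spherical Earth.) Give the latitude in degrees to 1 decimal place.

75.9°

Cylindrical equal-area (φ₀ = 47.6°): h = cos φ / cos 47.6° along meridians, k = cos 47.6° / cos φ along parallels; h·k = 1.
k = cos φ₀ / cos φ = 2.77  ⇒  cos φ = cos 47.6° / 2.77 = 0.2434.
φ = arccos(0.2434) ≈ 75.9°.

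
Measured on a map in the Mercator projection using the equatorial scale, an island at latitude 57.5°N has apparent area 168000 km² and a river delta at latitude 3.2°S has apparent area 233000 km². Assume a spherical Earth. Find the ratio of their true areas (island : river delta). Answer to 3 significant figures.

0.209

Mercator's areal exaggeration is sec²φ; hence true area = (apparent area) · cos²φ.
True area of island: 168000 × cos²(57.5°) = 168000 × 0.2887 = 48500 km².
True area of river delta: 233000 × cos²(3.2°) = 233000 × 0.9969 = 232300 km².
Ratio = 48500 / 232300 ≈ 0.209.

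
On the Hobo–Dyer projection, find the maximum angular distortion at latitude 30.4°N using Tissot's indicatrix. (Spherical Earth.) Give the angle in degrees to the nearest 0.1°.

Hobo–Dyer is a cylindrical equal-area projection with standard parallels at ±37.5°. Cylindrical equal-area (φ₀ = 37.5°): h = cos φ / cos 37.5° along meridians, k = cos 37.5° / cos φ along parallels; h·k = 1.
At 30.4°: h = 1.087, k = 0.9198; principal scales a = 1.087, b = 0.9198.
sin(ω/2) = (a − b)/(a + b) = 0.1674/2.007 = 0.08339, so ω = 2 arcsin(0.08339) ≈ 9.6°.

9.6°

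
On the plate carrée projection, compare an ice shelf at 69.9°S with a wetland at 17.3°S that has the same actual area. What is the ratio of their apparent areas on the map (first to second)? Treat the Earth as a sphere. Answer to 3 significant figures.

2.78

Plate carrée maps x = Rλ, y = Rφ. The meridian scale is h = 1 and the parallel scale is k = 1/cos φ = sec φ.
Areal scale at 69.9°: h·k = 1.000 × 2.910 = 2.910.
Areal scale at 17.3°: h·k = 1.000 × 1.047 = 1.047.
Ratio = 2.910/1.047 ≈ 2.78.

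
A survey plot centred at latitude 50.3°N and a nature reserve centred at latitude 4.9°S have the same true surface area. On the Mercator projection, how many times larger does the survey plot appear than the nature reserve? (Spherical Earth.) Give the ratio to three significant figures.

2.43

Mercator is conformal with k = sec φ, so areal scale = k² = sec²φ.
At 50.3°: sec²(50.3°) = 1/0.6388² = 2.451.
At 4.9°: sec²(4.9°) = 1/0.9963² = 1.007.
Ratio = 2.451/1.007 = cos²(4.9°)/cos²(50.3°) ≈ 2.43.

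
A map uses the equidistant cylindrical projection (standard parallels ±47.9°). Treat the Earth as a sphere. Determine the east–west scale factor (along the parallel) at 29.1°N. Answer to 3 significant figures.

0.767

With standard parallel φ₀ = 47.9°, the equirectangular projection gives x = Rλ cos φ₀, y = Rφ, so h = 1 and k = cos 47.9° / cos φ.
k = cos 47.9° / cos 29.1° = 0.6704/0.8738 = 0.7673.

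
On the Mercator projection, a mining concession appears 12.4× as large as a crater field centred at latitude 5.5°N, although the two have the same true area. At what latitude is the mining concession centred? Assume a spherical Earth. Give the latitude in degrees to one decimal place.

73.6°

Mercator areal scale is sec²φ, so apparent-area ratio = sec²φ₁ / sec²φ₂ = cos²φ₂ / cos²φ₁.
cos²φ₂ / cos²φ₁ = 12.4  ⇒  cos φ₁ = cos 5.5° / √12.4 = 0.9954/3.521 = 0.2827.
φ₁ = arccos(0.2827) ≈ 73.6°.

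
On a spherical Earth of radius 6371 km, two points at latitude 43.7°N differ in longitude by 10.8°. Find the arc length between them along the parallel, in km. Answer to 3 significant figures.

868 km

Arc length along a parallel = R cos φ · Δλ (with Δλ in radians).
= 6371 × cos 43.7° × (10.8° × π/180) = 6371 × 0.7230 × 0.1885 ≈ 868 km.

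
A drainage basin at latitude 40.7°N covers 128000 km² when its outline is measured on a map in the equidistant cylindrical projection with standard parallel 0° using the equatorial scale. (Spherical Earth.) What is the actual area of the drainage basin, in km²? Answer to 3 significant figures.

97000 km²

For the equirectangular projection with φ₀ = 0 (plate carrée), h = 1 along meridians and k = sec φ along parallels.
Areal scale = h·k = 1 × sec φ; at 40.7°, h = 1.000, k = 1.319, so h·k = 1.319.
True area = apparent / (areal scale) = 128000 / 1.319 ≈ 97000 km².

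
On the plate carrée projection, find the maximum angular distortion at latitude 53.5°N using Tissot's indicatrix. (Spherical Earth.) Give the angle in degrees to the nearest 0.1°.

In the plate carrée (x = Rλ, y = Rφ), meridians are true-scale (h = 1) and parallels are stretched by k = sec φ.
At 53.5°: h = 1.000, k = 1.681; principal scales a = 1.681, b = 1.000.
sin(ω/2) = (a − b)/(a + b) = 0.6812/2.681 = 0.2541, so ω = 2 arcsin(0.2541) ≈ 29.4°.

29.4°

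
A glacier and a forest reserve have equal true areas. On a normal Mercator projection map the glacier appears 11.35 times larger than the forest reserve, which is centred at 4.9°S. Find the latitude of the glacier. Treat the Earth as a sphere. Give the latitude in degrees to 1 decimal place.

Mercator areal scale is sec²φ, so apparent-area ratio = sec²φ₁ / sec²φ₂ = cos²φ₂ / cos²φ₁.
cos²φ₂ / cos²φ₁ = 11.35  ⇒  cos φ₁ = cos 4.9° / √11.35 = 0.9963/3.369 = 0.2957.
φ₁ = arccos(0.2957) ≈ 72.8°.

72.8°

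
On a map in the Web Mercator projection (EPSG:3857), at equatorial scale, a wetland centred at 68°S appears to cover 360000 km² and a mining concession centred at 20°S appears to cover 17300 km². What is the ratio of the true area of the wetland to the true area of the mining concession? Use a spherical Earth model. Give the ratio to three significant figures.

3.31

Since Mercator area scale is 1/cos²φ, the true area equals the apparent area multiplied by cos²φ.
True area of wetland: 360000 × cos²(68°) = 360000 × 0.1403 = 50520 km².
True area of mining concession: 17300 × cos²(20°) = 17300 × 0.8830 = 15280 km².
Ratio = 50520 / 15280 ≈ 3.31.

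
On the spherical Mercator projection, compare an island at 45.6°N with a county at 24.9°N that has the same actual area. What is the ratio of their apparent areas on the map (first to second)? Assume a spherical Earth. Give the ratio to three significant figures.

Mercator areal scale is sec²φ.
At 45.6°: sec²(45.6°) = 1/0.6997² = 2.043.
At 24.9°: sec²(24.9°) = 1/0.9070² = 1.215.
Ratio = 2.043/1.215 = cos²(24.9°)/cos²(45.6°) ≈ 1.68.

1.68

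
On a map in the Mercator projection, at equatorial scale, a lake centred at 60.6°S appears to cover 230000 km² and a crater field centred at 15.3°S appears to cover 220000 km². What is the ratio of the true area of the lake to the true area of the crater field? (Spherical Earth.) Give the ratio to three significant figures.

0.271

Since Mercator area scale is 1/cos²φ, the true area equals the apparent area multiplied by cos²φ.
True area of lake: 230000 × cos²(60.6°) = 230000 × 0.2410 = 55430 km².
True area of crater field: 220000 × cos²(15.3°) = 220000 × 0.9304 = 204700 km².
Ratio = 55430 / 204700 ≈ 0.271.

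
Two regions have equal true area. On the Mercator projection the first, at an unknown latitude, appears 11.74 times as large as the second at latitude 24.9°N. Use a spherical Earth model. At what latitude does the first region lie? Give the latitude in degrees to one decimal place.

74.6°

For equal true areas on Mercator, apparent areas scale as sec²φ, so the ratio is cos²φ₂ / cos²φ₁.
cos²φ₂ / cos²φ₁ = 11.74  ⇒  cos φ₁ = cos 24.9° / √11.74 = 0.9070/3.426 = 0.2647.
φ₁ = arccos(0.2647) ≈ 74.6°.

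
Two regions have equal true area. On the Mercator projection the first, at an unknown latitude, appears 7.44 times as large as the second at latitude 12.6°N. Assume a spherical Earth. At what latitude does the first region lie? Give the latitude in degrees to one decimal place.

69.0°

On Mercator, (apparent₁)/(apparent₂) = sec²φ₁ / sec²φ₂ when true areas are equal.
cos²φ₂ / cos²φ₁ = 7.44  ⇒  cos φ₁ = cos 12.6° / √7.44 = 0.9759/2.728 = 0.3578.
φ₁ = arccos(0.3578) ≈ 69.0°.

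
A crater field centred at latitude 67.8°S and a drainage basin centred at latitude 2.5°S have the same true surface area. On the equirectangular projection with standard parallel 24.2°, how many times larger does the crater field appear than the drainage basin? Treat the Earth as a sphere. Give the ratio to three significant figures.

In the equirectangular projection with standard parallel φ₀ = 24.2° (x = Rλ cos φ₀, y = Rφ), meridians are true-scale (h = 1) and the parallel scale is k = cos φ₀ / cos φ.
Areal scale at 67.8°: h·k = 1.000 × 2.414 = 2.414.
Areal scale at 2.5°: h·k = 1.000 × 0.9130 = 0.9130.
Ratio = 2.414/0.9130 ≈ 2.64.

2.64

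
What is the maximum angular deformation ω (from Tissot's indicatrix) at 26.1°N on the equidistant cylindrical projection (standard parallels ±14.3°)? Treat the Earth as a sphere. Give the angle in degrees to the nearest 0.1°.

The equidistant cylindrical projection with φ₀ = 14.3° has h = 1 (meridians true) and k = cos φ₀ / cos φ along parallels.
At 26.1°: h = 1.000, k = 1.079; principal scales a = 1.079, b = 1.000.
sin(ω/2) = (a − b)/(a + b) = 0.07905/2.079 = 0.03802, so ω = 2 arcsin(0.03802) ≈ 4.4°.

4.4°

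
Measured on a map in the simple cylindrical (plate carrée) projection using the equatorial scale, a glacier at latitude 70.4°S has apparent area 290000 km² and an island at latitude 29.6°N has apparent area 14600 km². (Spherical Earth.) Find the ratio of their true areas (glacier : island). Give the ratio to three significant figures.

Plate carrée has h = 1 and k = sec φ, giving areal scale sec φ; true area = (apparent area) · cos φ.
True area of glacier: 290000 × cos(70.4°) = 290000 × 0.3355 = 97280 km².
True area of island: 14600 × cos(29.6°) = 14600 × 0.8695 = 12690 km².
Ratio = 97280 / 12690 ≈ 7.66.

7.66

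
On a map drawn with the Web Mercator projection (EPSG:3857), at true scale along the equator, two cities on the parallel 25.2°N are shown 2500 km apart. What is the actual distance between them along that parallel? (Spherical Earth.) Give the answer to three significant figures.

2260 km

The Mercator projection is conformal; its linear scale factor is the same in every direction and equals sec φ = 1/cos φ.
Along the parallel at 25.2°, map distances are exaggerated by k = sec 25.2° = 1.105.
True distance = 2500 / 1.105 = 2500 × cos 25.2° ≈ 2260 km.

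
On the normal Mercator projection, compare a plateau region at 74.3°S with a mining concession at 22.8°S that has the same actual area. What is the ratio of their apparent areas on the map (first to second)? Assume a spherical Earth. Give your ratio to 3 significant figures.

11.6

Mercator is conformal with k = sec φ, so areal scale = k² = sec²φ.
At 74.3°: sec²(74.3°) = 1/0.2706² = 13.66.
At 22.8°: sec²(22.8°) = 1/0.9219² = 1.177.
Ratio = 13.66/1.177 = cos²(22.8°)/cos²(74.3°) ≈ 11.6.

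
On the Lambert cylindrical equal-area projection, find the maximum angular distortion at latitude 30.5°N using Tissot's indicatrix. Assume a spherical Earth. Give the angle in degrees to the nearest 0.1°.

The Lambert cylindrical equal-area projection is the cylindrical equal-area projection with its standard parallel at the equator (φ₀ = 0). For cylindrical equal-area with standard parallel φ₀, h = cos φ / cos φ₀ and k = cos φ₀ / cos φ, so h·k = 1.
At 30.5°: h = 0.8616, k = 1.161; principal scales a = 1.161, b = 0.8616.
sin(ω/2) = (a − b)/(a + b) = 0.2990/2.022 = 0.1478, so ω = 2 arcsin(0.1478) ≈ 17.0°.

17.0°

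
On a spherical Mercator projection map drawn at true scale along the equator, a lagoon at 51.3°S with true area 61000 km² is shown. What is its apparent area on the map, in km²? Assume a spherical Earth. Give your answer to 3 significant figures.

156000 km²

Mercator is conformal, so the point scale is isotropic: h = k = sec φ = 1/cos φ.
Areal scale = k² = sec²φ = 1/cos²(51.3°) = 1/0.6252² = 2.558.
Apparent area = 61000 × 2.558 ≈ 156000 km².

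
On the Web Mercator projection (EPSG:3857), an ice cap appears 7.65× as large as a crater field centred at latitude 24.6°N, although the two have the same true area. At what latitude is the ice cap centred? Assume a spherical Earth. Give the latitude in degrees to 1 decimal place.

70.8°

Mercator areal scale is sec²φ, so apparent-area ratio = sec²φ₁ / sec²φ₂ = cos²φ₂ / cos²φ₁.
cos²φ₂ / cos²φ₁ = 7.65  ⇒  cos φ₁ = cos 24.6° / √7.65 = 0.9092/2.766 = 0.3287.
φ₁ = arccos(0.3287) ≈ 70.8°.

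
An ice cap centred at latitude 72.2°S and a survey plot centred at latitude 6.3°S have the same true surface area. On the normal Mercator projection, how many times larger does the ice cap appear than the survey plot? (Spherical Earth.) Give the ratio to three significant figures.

10.6

Mercator is conformal with k = sec φ, so areal scale = k² = sec²φ.
At 72.2°: sec²(72.2°) = 1/0.3057² = 10.70.
At 6.3°: sec²(6.3°) = 1/0.9940² = 1.012.
Ratio = 10.70/1.012 = cos²(6.3°)/cos²(72.2°) ≈ 10.6.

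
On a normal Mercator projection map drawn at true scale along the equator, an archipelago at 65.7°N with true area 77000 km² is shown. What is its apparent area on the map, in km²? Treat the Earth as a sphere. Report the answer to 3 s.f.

455000 km²

Mercator is conformal, so the point scale is isotropic: h = k = sec φ = 1/cos φ.
Areal scale = k² = sec²φ = 1/cos²(65.7°) = 1/0.4115² = 5.905.
Apparent area = 77000 × 5.905 ≈ 455000 km².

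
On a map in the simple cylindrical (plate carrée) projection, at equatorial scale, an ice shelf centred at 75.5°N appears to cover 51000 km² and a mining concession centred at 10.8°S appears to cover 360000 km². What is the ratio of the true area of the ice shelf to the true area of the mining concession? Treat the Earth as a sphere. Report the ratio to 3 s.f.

Plate carrée has h = 1 and k = sec φ, giving areal scale sec φ; true area = (apparent area) · cos φ.
True area of ice shelf: 51000 × cos(75.5°) = 51000 × 0.2504 = 12770 km².
True area of mining concession: 360000 × cos(10.8°) = 360000 × 0.9823 = 353600 km².
Ratio = 12770 / 353600 ≈ 0.0361.

0.0361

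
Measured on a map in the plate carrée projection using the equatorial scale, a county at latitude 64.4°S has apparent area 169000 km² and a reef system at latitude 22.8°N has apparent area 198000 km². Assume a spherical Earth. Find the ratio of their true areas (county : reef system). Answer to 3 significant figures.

0.400

Plate carrée has h = 1 and k = sec φ, giving areal scale sec φ; true area = (apparent area) · cos φ.
True area of county: 169000 × cos(64.4°) = 169000 × 0.4321 = 73020 km².
True area of reef system: 198000 × cos(22.8°) = 198000 × 0.9219 = 182500 km².
Ratio = 73020 / 182500 ≈ 0.400.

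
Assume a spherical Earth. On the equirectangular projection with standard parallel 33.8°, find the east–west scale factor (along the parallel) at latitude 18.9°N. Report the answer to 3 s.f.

0.878

In the equirectangular projection with standard parallel φ₀ = 33.8° (x = Rλ cos φ₀, y = Rφ), meridians are true-scale (h = 1) and the parallel scale is k = cos φ₀ / cos φ.
k = cos 33.8° / cos 18.9° = 0.8310/0.9461 = 0.8783.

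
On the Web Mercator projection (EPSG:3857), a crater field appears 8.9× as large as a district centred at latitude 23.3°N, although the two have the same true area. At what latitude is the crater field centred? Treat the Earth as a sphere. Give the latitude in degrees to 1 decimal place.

72.1°

Mercator areal scale is sec²φ, so apparent-area ratio = sec²φ₁ / sec²φ₂ = cos²φ₂ / cos²φ₁.
cos²φ₂ / cos²φ₁ = 8.9  ⇒  cos φ₁ = cos 23.3° / √8.9 = 0.9184/2.983 = 0.3079.
φ₁ = arccos(0.3079) ≈ 72.1°.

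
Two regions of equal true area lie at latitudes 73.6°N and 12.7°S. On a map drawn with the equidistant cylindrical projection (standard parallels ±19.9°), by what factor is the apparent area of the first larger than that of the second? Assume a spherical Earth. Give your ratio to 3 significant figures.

3.46

The equidistant cylindrical projection with φ₀ = 19.9° has h = 1 (meridians true) and k = cos φ₀ / cos φ along parallels.
Areal scale at 73.6°: h·k = 1.000 × 3.330 = 3.330.
Areal scale at 12.7°: h·k = 1.000 × 0.9639 = 0.9639.
Ratio = 3.330/0.9639 ≈ 3.46.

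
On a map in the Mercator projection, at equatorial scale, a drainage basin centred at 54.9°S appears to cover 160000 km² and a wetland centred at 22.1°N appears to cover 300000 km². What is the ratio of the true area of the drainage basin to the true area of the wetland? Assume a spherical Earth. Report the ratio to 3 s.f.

Since Mercator area scale is 1/cos²φ, the true area equals the apparent area multiplied by cos²φ.
True area of drainage basin: 160000 × cos²(54.9°) = 160000 × 0.3306 = 52900 km².
True area of wetland: 300000 × cos²(22.1°) = 300000 × 0.8585 = 257500 km².
Ratio = 52900 / 257500 ≈ 0.205.

0.205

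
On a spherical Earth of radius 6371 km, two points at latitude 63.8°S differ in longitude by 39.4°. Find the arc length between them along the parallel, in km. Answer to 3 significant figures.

Arc length along a parallel = R cos φ · Δλ (with Δλ in radians).
= 6371 × cos 63.8° × (39.4° × π/180) = 6371 × 0.4415 × 0.6877 ≈ 1930 km.

1930 km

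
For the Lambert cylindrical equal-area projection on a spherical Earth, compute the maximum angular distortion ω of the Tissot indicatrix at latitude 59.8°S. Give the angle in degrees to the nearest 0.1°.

73.2°

The Lambert cylindrical equal-area projection is the cylindrical equal-area projection with its standard parallel at the equator (φ₀ = 0). Cylindrical equal-area (φ₀ = 0°): h = cos φ / cos 0° along meridians, k = cos 0° / cos φ along parallels; h·k = 1.
At 59.8°: h = 0.5030, k = 1.988; principal scales a = 1.988, b = 0.5030.
sin(ω/2) = (a − b)/(a + b) = 1.485/2.491 = 0.5961, so ω = 2 arcsin(0.5961) ≈ 73.2°.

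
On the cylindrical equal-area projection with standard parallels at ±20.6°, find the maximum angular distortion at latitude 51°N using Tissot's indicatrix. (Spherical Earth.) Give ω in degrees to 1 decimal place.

Cylindrical equal-area (φ₀ = 20.6°): h = cos φ / cos 20.6° along meridians, k = cos 20.6° / cos φ along parallels; h·k = 1.
At 51°: h = 0.6723, k = 1.487; principal scales a = 1.487, b = 0.6723.
sin(ω/2) = (a − b)/(a + b) = 0.8151/2.160 = 0.3774, so ω = 2 arcsin(0.3774) ≈ 44.3°.

44.3°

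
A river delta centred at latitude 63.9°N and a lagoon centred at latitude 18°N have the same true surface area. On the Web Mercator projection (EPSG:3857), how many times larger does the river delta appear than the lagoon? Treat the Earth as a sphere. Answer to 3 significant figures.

4.67

Mercator areal scale is sec²φ.
At 63.9°: sec²(63.9°) = 1/0.4399² = 5.167.
At 18°: sec²(18°) = 1/0.9511² = 1.106.
Ratio = 5.167/1.106 = cos²(18°)/cos²(63.9°) ≈ 4.67.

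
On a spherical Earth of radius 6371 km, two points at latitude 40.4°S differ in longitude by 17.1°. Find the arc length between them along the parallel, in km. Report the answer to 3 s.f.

1450 km

Arc length along a parallel = R cos φ · Δλ (with Δλ in radians).
= 6371 × cos 40.4° × (17.1° × π/180) = 6371 × 0.7615 × 0.2985 ≈ 1450 km.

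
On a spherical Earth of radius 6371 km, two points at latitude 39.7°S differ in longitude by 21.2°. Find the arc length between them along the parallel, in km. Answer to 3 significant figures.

Arc length along a parallel = R cos φ · Δλ (with Δλ in radians).
= 6371 × cos 39.7° × (21.2° × π/180) = 6371 × 0.7694 × 0.3700 ≈ 1810 km.

1810 km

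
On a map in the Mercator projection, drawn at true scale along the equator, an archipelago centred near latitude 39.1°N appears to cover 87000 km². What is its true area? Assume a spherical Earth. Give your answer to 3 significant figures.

The Mercator projection is conformal; its linear scale factor is the same in every direction and equals sec φ = 1/cos φ.
Areal scale = k² = sec²φ = 1/cos²(39.1°) = 1/0.7760² = 1.660.
True area = apparent / (areal scale) = 87000 / 1.660 ≈ 52400 km².

52400 km²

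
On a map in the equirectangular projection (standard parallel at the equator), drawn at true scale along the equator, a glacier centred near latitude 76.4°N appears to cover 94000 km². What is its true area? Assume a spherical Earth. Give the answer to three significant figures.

22100 km²

Plate carrée maps x = Rλ, y = Rφ. The meridian scale is h = 1 and the parallel scale is k = 1/cos φ = sec φ.
Areal scale = h·k = 1 × sec φ; at 76.4°, h = 1.000, k = 4.253, so h·k = 4.253.
True area = apparent / (areal scale) = 94000 / 4.253 ≈ 22100 km².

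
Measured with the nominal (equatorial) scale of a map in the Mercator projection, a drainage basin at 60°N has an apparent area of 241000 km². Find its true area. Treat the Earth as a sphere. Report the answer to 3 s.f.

60300 km²

For Mercator, h = k = sec φ (a conformal cylindrical projection has a single point scale, 1/cos φ).
Areal scale = k² = sec²φ = 1/cos²(60°) = 1/0.5000² = 4.000.
True area = apparent / (areal scale) = 241000 / 4.000 ≈ 60300 km².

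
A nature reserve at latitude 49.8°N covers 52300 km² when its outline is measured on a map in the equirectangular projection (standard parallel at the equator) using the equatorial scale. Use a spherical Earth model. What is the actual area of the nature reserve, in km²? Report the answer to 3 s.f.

In the plate carrée (x = Rλ, y = Rφ), meridians are true-scale (h = 1) and parallels are stretched by k = sec φ.
Areal scale = h·k = 1 × sec φ; at 49.8°, h = 1.000, k = 1.549, so h·k = 1.549.
True area = apparent / (areal scale) = 52300 / 1.549 ≈ 33800 km².

33800 km²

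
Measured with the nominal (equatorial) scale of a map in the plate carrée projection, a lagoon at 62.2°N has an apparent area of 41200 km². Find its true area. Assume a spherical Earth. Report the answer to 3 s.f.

19200 km²

For the equirectangular projection with φ₀ = 0 (plate carrée), h = 1 along meridians and k = sec φ along parallels.
Areal scale = h·k = 1 × sec φ; at 62.2°, h = 1.000, k = 2.144, so h·k = 2.144.
True area = apparent / (areal scale) = 41200 / 2.144 ≈ 19200 km².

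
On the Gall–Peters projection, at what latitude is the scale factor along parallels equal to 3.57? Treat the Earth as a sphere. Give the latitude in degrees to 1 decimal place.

78.6°

Gall–Peters is a cylindrical equal-area projection with standard parallels at ±45°. For cylindrical equal-area with standard parallel φ₀, h = cos φ / cos φ₀ and k = cos φ₀ / cos φ, so h·k = 1.
k = cos φ₀ / cos φ = 3.57  ⇒  cos φ = cos 45° / 3.57 = 0.1981.
φ = arccos(0.1981) ≈ 78.6°.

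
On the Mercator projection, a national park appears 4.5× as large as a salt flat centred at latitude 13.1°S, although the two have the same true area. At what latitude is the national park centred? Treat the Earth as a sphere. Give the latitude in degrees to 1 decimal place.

For equal true areas on Mercator, apparent areas scale as sec²φ, so the ratio is cos²φ₂ / cos²φ₁.
cos²φ₂ / cos²φ₁ = 4.5  ⇒  cos φ₁ = cos 13.1° / √4.5 = 0.9740/2.121 = 0.4591.
φ₁ = arccos(0.4591) ≈ 62.7°.

62.7°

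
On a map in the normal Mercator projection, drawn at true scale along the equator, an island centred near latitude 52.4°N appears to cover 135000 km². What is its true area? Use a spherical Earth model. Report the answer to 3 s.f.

50300 km²

The Mercator projection is conformal; its linear scale factor is the same in every direction and equals sec φ = 1/cos φ.
Areal scale = k² = sec²φ = 1/cos²(52.4°) = 1/0.6101² = 2.686.
True area = apparent / (areal scale) = 135000 / 2.686 ≈ 50300 km².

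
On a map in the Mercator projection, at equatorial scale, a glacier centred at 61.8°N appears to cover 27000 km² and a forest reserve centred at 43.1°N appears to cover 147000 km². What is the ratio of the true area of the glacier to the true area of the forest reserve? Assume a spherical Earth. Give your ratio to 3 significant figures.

0.0769

Since Mercator area scale is 1/cos²φ, the true area equals the apparent area multiplied by cos²φ.
True area of glacier: 27000 × cos²(61.8°) = 27000 × 0.2233 = 6029 km².
True area of forest reserve: 147000 × cos²(43.1°) = 147000 × 0.5331 = 78370 km².
Ratio = 6029 / 78370 ≈ 0.0769.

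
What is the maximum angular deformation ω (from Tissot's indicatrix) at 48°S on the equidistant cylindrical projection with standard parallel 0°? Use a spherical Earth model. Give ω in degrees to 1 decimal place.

22.9°

Plate carrée maps x = Rλ, y = Rφ. The meridian scale is h = 1 and the parallel scale is k = 1/cos φ = sec φ.
At 48°: h = 1.000, k = 1.494; principal scales a = 1.494, b = 1.000.
sin(ω/2) = (a − b)/(a + b) = 0.4945/2.494 = 0.1982, so ω = 2 arcsin(0.1982) ≈ 22.9°.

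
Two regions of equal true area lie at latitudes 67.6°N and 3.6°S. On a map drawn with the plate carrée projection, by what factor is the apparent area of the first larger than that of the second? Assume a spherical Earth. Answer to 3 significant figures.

2.62

For the equirectangular projection with φ₀ = 0 (plate carrée), h = 1 along meridians and k = sec φ along parallels.
Areal scale at 67.6°: h·k = 1.000 × 2.624 = 2.624.
Areal scale at 3.6°: h·k = 1.000 × 1.002 = 1.002.
Ratio = 2.624/1.002 ≈ 2.62.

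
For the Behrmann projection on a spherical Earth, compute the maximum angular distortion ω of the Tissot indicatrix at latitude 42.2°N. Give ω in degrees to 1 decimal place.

17.8°

The Behrmann projection is cylindrical equal-area with φ₀ = 30°. A cylindrical equal-area projection with standard parallel φ₀ has meridian scale h = cos φ / cos φ₀ and parallel scale k = cos φ₀ / cos φ (so areas are preserved, h·k = 1).
At 42.2°: h = 0.8554, k = 1.169; principal scales a = 1.169, b = 0.8554.
sin(ω/2) = (a − b)/(a + b) = 0.3136/2.024 = 0.1549, so ω = 2 arcsin(0.1549) ≈ 17.8°.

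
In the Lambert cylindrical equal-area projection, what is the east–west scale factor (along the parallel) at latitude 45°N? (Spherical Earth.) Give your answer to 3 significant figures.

The Lambert cylindrical equal-area projection is the cylindrical equal-area projection with its standard parallel at the equator (φ₀ = 0). For cylindrical equal-area with standard parallel φ₀, h = cos φ / cos φ₀ and k = cos φ₀ / cos φ, so h·k = 1.
k = cos 0° / cos 45° = 1.000/0.7071 = 1.414.

1.41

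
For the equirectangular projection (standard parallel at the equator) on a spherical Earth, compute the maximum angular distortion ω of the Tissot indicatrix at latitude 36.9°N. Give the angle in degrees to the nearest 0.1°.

For the equirectangular projection with φ₀ = 0 (plate carrée), h = 1 along meridians and k = sec φ along parallels.
At 36.9°: h = 1.000, k = 1.250; principal scales a = 1.250, b = 1.000.
sin(ω/2) = (a − b)/(a + b) = 0.2505/2.250 = 0.1113, so ω = 2 arcsin(0.1113) ≈ 12.8°.

12.8°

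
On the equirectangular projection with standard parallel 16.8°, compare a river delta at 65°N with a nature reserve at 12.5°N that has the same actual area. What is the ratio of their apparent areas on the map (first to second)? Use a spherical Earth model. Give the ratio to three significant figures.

In the equirectangular projection with standard parallel φ₀ = 16.8° (x = Rλ cos φ₀, y = Rφ), meridians are true-scale (h = 1) and the parallel scale is k = cos φ₀ / cos φ.
Areal scale at 65°: h·k = 1.000 × 2.265 = 2.265.
Areal scale at 12.5°: h·k = 1.000 × 0.9806 = 0.9806.
Ratio = 2.265/0.9806 ≈ 2.31.

2.31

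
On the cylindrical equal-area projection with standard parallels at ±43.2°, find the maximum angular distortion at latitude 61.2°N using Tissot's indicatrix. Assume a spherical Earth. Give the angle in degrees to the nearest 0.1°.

A cylindrical equal-area projection with standard parallel φ₀ has meridian scale h = cos φ / cos φ₀ and parallel scale k = cos φ₀ / cos φ (so areas are preserved, h·k = 1).
At 61.2°: h = 0.6609, k = 1.513; principal scales a = 1.513, b = 0.6609.
sin(ω/2) = (a − b)/(a + b) = 0.8523/2.174 = 0.3920, so ω = 2 arcsin(0.3920) ≈ 46.2°.

46.2°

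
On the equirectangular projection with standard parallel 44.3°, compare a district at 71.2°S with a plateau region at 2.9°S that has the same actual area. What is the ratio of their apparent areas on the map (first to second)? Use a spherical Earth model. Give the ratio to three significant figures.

With standard parallel φ₀ = 44.3°, the equirectangular projection gives x = Rλ cos φ₀, y = Rφ, so h = 1 and k = cos 44.3° / cos φ.
Areal scale at 71.2°: h·k = 1.000 × 2.221 = 2.221.
Areal scale at 2.9°: h·k = 1.000 × 0.7166 = 0.7166.
Ratio = 2.221/0.7166 ≈ 3.10.

3.10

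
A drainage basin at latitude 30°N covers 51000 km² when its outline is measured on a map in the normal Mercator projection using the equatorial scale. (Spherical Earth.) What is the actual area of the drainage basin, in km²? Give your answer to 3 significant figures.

38200 km²

For Mercator, h = k = sec φ (a conformal cylindrical projection has a single point scale, 1/cos φ).
Areal scale = k² = sec²φ = 1/cos²(30°) = 1/0.8660² = 1.333.
True area = apparent / (areal scale) = 51000 / 1.333 ≈ 38200 km².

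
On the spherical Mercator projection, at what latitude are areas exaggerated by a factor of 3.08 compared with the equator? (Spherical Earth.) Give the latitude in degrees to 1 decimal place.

55.3°

Mercator areal scale is sec²φ.
sec²φ = 3.08  ⇒  cos²φ = 0.3247  ⇒  cos φ = 0.5698.
φ = arccos(0.5698) ≈ 55.3°.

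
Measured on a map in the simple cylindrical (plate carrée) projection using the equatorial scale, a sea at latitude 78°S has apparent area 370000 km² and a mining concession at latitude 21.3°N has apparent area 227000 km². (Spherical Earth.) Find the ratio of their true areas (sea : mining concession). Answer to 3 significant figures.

Plate carrée has h = 1 and k = sec φ, giving areal scale sec φ; true area = (apparent area) · cos φ.
True area of sea: 370000 × cos(78°) = 370000 × 0.2079 = 76930 km².
True area of mining concession: 227000 × cos(21.3°) = 227000 × 0.9317 = 211500 km².
Ratio = 76930 / 211500 ≈ 0.364.

0.364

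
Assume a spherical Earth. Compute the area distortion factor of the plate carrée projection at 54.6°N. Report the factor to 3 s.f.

Plate carrée maps x = Rλ, y = Rφ. The meridian scale is h = 1 and the parallel scale is k = 1/cos φ = sec φ.
Areal scale = h·k = 1 × sec φ; at 54.6°, h = 1.000, k = 1.726, so h·k = 1.726.

1.73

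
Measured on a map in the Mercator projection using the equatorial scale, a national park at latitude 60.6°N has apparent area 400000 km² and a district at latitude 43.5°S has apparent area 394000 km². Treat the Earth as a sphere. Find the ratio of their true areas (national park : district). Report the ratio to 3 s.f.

Since Mercator area scale is 1/cos²φ, the true area equals the apparent area multiplied by cos²φ.
True area of national park: 400000 × cos²(60.6°) = 400000 × 0.2410 = 96390 km².
True area of district: 394000 × cos²(43.5°) = 394000 × 0.5262 = 207300 km².
Ratio = 96390 / 207300 ≈ 0.465.

0.465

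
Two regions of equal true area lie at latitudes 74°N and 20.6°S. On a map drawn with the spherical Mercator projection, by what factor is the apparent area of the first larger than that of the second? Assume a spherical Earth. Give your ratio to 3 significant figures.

11.5

Mercator is conformal with k = sec φ, so areal scale = k² = sec²φ.
At 74°: sec²(74°) = 1/0.2756² = 13.16.
At 20.6°: sec²(20.6°) = 1/0.9361² = 1.141.
Ratio = 13.16/1.141 = cos²(20.6°)/cos²(74°) ≈ 11.5.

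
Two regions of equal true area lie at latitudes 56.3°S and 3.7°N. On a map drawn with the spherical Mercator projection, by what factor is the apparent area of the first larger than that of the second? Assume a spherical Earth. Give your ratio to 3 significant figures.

3.23

On Mercator, area is exaggerated by sec²φ = 1/cos²φ.
At 56.3°: sec²(56.3°) = 1/0.5548² = 3.248.
At 3.7°: sec²(3.7°) = 1/0.9979² = 1.004.
Ratio = 3.248/1.004 = cos²(3.7°)/cos²(56.3°) ≈ 3.23.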